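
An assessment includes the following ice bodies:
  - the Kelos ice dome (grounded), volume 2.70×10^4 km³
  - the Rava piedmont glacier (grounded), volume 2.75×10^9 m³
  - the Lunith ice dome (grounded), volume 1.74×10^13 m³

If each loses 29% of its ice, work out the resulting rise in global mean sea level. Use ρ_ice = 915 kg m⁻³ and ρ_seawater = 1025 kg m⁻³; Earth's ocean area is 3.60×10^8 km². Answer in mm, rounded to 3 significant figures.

≈ 31.9 mm

Kelos: 0.29 × 2.70×10^4 km³ × (915/1025) = 6990 km³ of water.
Rava: 0.29 × 2.75×10^9 m³ × (915/1025) = 7.119×10^8 m³ of water.
Lunith: 0.29 × 1.74×10^13 m³ × (915/1025) = 4.504×10^12 m³ of water.
Total added water ≈ 1.149×10^13 m³ over 3.60×10^14 m² → Δh = 0.0319 m = 31.9 mm.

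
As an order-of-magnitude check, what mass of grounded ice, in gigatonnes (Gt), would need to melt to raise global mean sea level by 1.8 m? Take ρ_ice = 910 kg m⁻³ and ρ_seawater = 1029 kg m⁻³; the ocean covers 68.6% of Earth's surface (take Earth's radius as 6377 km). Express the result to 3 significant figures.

Required water volume = Δh × A = 1.8 m × 3.51×10^14 m² = 6.310×10^14 m³.
ρ_w = 1029 kg m⁻³, so the mass of water = 6.310×10^14 m³ × 1029 kg m⁻³ = 6.493×10^17 kg = 6.49×10^5 Gt (and the same mass of ice, by conservation).

≈ 6.49×10^5 Gt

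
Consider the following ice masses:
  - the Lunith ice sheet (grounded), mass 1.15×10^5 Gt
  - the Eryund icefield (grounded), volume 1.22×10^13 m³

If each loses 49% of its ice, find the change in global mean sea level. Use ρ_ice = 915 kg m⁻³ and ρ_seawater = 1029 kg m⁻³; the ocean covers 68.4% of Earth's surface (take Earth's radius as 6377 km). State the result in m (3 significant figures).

Lunith: 0.49 × 1.15×10^5 Gt = 5.635×10^16 kg; dividing by ρ_w = 1029 kg m⁻³ gives 5.476×10^13 m³ of water.
Eryund: 0.49 × 1.22×10^13 m³ × (915/1029) = 5.316×10^12 m³ of water.
Total added water ≈ 6.008×10^13 m³ over 3.50×10^14 m² → Δh = 0.172 m.

≈ 0.172 m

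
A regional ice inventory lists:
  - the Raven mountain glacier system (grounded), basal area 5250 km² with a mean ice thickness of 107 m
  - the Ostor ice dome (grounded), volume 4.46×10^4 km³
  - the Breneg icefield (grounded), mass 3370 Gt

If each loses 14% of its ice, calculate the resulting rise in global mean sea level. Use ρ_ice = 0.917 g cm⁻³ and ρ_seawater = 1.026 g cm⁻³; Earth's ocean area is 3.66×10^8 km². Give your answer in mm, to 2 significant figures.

≈ 17 mm

Raven: ice volume = 5250 km² × 107 m = 561.8 km³; 0.14 × 561.8 × (917/1026) = 70.29 km³ of water.
Ostor: 0.14 × 4.46×10^4 km³ × (917/1026) = 5581 km³ of water.
Breneg: 0.14 × 3370 Gt = 4.718×10^14 kg; dividing by ρ_w = 1.026 g cm⁻³ = 1026 kg m⁻³ gives 4.598×10^11 m³ of water.
Total added water ≈ 6.111×10^12 m³ over 3.66×10^14 m² → Δh = 0.0167 m = 17 mm.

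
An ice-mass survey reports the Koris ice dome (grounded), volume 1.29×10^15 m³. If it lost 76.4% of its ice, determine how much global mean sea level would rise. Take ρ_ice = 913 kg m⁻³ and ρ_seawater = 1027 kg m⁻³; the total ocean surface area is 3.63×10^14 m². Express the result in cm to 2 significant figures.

Koris: 0.764 × 1.29×10^15 m³ × (913/1027) = 8.762×10^14 m³ of water.
Spread over 3.63×10^14 m² of ocean, Δh = 8.762×10^14 / 3.63×10^14 = 2.41 m = 240 cm.

≈ 240 cm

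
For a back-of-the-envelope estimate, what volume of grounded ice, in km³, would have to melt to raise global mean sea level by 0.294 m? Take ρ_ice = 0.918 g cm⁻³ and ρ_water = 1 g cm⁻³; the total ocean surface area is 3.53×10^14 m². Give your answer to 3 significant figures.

Required water volume = Δh × A = 0.294 m × 3.53×10^14 m² = 1.038×10^14 m³ = 1.038×10^5 km³.
Ice volume = water volume × ρ_w/ρ_ice = 1.038×10^5 × 1000/918 = 1.13×10^5 km³.

≈ 1.13×10^5 km³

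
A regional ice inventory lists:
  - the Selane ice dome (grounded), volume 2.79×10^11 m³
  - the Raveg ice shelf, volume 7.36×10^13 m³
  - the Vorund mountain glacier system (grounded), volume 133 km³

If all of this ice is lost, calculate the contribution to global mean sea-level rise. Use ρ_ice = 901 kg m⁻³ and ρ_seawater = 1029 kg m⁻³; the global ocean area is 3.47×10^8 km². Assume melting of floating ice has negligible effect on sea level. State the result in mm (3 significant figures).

≈ 1.04 mm

Selane: 2.79×10^11 m³ × (901/1029) = 2.443×10^11 m³ of water.
The Raveg ice shelf is floating and already displaces its own weight of water, so its melt adds essentially nothing to sea level.
Vorund: 133 km³ × (901/1029) = 116.5 km³ of water.
Total added water ≈ 3.608×10^11 m³ over 3.47×10^14 m² → Δh = 1.04×10^-3 m = 1.04 mm.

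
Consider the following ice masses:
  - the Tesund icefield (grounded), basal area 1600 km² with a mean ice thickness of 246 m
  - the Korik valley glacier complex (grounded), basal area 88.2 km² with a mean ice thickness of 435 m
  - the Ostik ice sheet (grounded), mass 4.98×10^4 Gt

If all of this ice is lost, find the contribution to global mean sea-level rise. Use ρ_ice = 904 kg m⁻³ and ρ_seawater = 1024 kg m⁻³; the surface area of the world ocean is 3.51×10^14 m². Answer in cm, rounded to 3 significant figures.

Tesund: ice volume = 1600 km² × 246 m = 393.6 km³; 393.6 × (904/1024) = 347.5 km³ of water.
Korik: ice volume = 88.2 km² × 435 m = 38.37 km³; 38.37 × (904/1024) = 33.87 km³ of water.
Ostik: 4.98×10^4 Gt = 4.980×10^16 kg; dividing by ρ_w = 1024 kg m⁻³ gives 4.863×10^13 m³ of water.
Total added water ≈ 4.901×10^13 m³ over 3.51×10^14 m² → Δh = 0.140 m = 14.0 cm.

≈ 14.0 cm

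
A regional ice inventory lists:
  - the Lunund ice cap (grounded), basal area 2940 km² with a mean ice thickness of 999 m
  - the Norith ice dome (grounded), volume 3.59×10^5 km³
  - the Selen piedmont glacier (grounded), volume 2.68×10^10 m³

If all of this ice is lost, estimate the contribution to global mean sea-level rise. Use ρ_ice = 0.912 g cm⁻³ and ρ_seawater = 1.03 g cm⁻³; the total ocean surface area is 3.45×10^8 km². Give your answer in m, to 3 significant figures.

Lunund: ice volume = 2940 km² × 999 m = 2937 km³; 2937 × (912/1030) = 2601 km³ of water.
Norith: 3.59×10^5 km³ × (912/1030) = 3.179×10^5 km³ of water.
Selen: 2.68×10^10 m³ × (912/1030) = 2.373×10^10 m³ of water.
Total added water ≈ 3.205×10^14 m³ over 3.45×10^14 m² → Δh = 0.929 m.

≈ 0.929 m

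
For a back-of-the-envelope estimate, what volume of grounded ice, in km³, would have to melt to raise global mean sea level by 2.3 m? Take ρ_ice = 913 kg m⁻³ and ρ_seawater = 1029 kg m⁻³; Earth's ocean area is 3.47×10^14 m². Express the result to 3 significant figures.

Required water volume = Δh × A = 2.3 m × 3.47×10^14 m² = 7.981×10^14 m³ = 7.981×10^5 km³.
Ice volume = water volume × ρ_w/ρ_ice = 7.981×10^5 × 1029/913 = 9.00×10^5 km³.

≈ 9.00×10^5 km³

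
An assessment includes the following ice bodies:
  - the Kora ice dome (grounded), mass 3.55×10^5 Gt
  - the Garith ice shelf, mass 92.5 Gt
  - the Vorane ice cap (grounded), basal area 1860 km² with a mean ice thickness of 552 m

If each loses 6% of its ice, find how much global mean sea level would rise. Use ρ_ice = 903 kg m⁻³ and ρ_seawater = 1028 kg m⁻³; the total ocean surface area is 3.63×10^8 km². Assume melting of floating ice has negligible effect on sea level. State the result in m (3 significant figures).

≈ 0.0572 m

Kora: 0.06 × 3.55×10^5 Gt = 2.130×10^16 kg; dividing by ρ_w = 1028 kg m⁻³ gives 2.072×10^13 m³ of water.
The Garith ice shelf is floating and already displaces its own weight of water, so its melt adds essentially nothing to sea level.
Vorane: ice volume = 1860 km² × 552 m = 1027 km³; 0.06 × 1027 × (903/1028) = 54.11 km³ of water.
Total added water ≈ 2.077×10^13 m³ over 3.63×10^14 m² → Δh = 0.0572 m.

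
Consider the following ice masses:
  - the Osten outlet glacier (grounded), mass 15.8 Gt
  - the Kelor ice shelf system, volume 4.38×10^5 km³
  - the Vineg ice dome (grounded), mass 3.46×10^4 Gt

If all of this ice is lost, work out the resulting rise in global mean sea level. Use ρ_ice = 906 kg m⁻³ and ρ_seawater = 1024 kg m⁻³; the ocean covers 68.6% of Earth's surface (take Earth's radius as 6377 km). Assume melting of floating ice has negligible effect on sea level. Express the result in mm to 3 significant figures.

Osten: 15.8 Gt = 1.580×10^13 kg; dividing by ρ_w = 1024 kg m⁻³ gives 1.543×10^10 m³ of water.
The Kelor ice shelf system is floating and already displaces its own weight of water, so its melt adds essentially nothing to sea level.
Vineg: 3.46×10^4 Gt = 3.460×10^16 kg; dividing by ρ_w = 1024 kg m⁻³ gives 3.379×10^13 m³ of water.
Total added water ≈ 3.380×10^13 m³ over 3.51×10^14 m² → Δh = 0.0964 m = 96.4 mm.

≈ 96.4 mm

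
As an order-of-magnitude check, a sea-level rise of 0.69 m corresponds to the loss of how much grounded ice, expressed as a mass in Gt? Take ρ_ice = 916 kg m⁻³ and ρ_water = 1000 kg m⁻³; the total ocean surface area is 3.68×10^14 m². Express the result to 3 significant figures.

Required water volume = Δh × A = 0.69 m × 3.68×10^14 m² = 2.539×10^14 m³.
ρ_w = 1000 kg m⁻³, so the mass of water = 2.539×10^14 m³ × 1000 kg m⁻³ = 2.539×10^17 kg = 2.54×10^5 Gt (and the same mass of ice, by conservation).

≈ 2.54×10^5 Gt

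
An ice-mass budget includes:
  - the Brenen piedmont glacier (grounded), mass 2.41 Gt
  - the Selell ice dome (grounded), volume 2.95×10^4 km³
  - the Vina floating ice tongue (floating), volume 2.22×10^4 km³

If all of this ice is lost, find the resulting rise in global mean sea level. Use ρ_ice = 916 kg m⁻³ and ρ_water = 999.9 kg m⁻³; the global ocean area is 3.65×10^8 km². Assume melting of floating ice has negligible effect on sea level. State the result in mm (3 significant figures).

Brenen: 2.41 Gt = 2.410×10^12 kg; dividing by ρ_w = 999.9 kg m⁻³ gives 2.410×10^9 m³ of water.
Selell: 2.95×10^4 km³ × (916/999.9) = 2.702×10^4 km³ of water.
The Vina floating ice tongue is floating and already displaces its own weight of water, so its melt adds essentially nothing to sea level.
Total added water ≈ 2.703×10^13 m³ over 3.65×10^14 m² → Δh = 0.0740 m = 74.0 mm.

≈ 74.0 mm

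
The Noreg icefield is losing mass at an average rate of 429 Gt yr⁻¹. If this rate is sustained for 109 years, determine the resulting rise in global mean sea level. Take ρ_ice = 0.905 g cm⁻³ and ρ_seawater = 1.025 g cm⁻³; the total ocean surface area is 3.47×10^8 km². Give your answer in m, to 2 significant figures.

Total mass lost = 429 Gt/yr × 109 yr = 4.676×10^4 Gt = 4.676×10^16 kg.
ρ_w = 1.025 g cm⁻³ = 1025 kg m⁻³, so water volume = 4.676×10^16 / 1025 = 4.562×10^13 m³.
Δh = 4.562×10^13 / 3.47×10^14 = 0.131 m.

≈ 0.13 m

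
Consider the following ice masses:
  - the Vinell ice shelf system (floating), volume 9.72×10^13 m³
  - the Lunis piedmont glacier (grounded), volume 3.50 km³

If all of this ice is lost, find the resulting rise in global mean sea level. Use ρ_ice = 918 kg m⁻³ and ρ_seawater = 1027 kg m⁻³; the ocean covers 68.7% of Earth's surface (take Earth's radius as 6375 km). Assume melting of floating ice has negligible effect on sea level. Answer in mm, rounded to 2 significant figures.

≈ 8.9×10^-3 mm

The Vinell ice shelf system is floating and already displaces its own weight of water, so its melt adds essentially nothing to sea level.
Lunis: 3.50 km³ × (918/1027) = 3.129 km³ of water.
Total added water ≈ 3.129×10^9 m³ over 3.51×10^14 m² → Δh = 8.92×10^-6 m = 8.9×10^-3 mm.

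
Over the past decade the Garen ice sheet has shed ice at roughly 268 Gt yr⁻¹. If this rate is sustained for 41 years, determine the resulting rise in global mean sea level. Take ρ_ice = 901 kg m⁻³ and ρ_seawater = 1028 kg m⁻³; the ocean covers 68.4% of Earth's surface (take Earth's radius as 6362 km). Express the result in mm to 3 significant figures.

Total mass lost = 268 Gt/yr × 41 yr = 1.099×10^4 Gt = 1.099×10^16 kg.
ρ_w = 1028 kg m⁻³, so water volume = 1.099×10^16 / 1028 = 1.069×10^13 m³.
Δh = 1.069×10^13 / 3.48×10^14 = 0.0307 m = 30.7 mm.

≈ 30.7 mm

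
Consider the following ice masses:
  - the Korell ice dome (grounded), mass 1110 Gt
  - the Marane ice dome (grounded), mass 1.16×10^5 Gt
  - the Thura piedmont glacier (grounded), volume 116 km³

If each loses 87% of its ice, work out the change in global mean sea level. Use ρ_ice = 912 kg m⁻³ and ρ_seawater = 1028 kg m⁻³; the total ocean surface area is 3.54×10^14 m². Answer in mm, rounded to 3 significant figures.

≈ 280 mm

Korell: 0.87 × 1110 Gt = 9.657×10^14 kg; dividing by ρ_w = 1028 kg m⁻³ gives 9.394×10^11 m³ of water.
Marane: 0.87 × 1.16×10^5 Gt = 1.009×10^17 kg; dividing by ρ_w = 1028 kg m⁻³ gives 9.817×10^13 m³ of water.
Thura: 0.87 × 116 km³ × (912/1028) = 89.53 km³ of water.
Total added water ≈ 9.920×10^13 m³ over 3.54×10^14 m² → Δh = 0.280 m = 280 mm.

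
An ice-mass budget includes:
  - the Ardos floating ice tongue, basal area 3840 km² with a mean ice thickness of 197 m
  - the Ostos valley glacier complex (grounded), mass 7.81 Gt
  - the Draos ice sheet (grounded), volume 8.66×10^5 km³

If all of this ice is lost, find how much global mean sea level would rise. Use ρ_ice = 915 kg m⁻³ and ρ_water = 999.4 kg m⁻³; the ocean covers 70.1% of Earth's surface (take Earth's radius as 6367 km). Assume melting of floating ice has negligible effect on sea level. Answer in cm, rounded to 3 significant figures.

The Ardos floating ice tongue is floating and already displaces its own weight of water, so its melt adds essentially nothing to sea level.
Ostos: 7.81 Gt = 7.810×10^12 kg; dividing by ρ_w = 999.4 kg m⁻³ gives 7.815×10^9 m³ of water.
Draos: 8.66×10^5 km³ × (915/999.4) = 7.929×10^5 km³ of water.
Total added water ≈ 7.929×10^14 m³ over 3.57×10^14 m² → Δh = 2.22 m = 222 cm.

≈ 222 cm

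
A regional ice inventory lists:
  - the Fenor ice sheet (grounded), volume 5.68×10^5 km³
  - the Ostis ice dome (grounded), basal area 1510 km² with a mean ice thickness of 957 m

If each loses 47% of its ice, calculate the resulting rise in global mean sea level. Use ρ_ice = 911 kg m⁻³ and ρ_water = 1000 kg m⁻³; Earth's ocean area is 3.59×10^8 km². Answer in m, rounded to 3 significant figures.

Fenor: 0.47 × 5.68×10^5 km³ × (911/1000) = 2.432×10^5 km³ of water.
Ostis: ice volume = 1510 km² × 957 m = 1445 km³; 0.47 × 1445 × (911/1000) = 618.7 km³ of water.
Total added water ≈ 2.438×10^14 m³ over 3.59×10^14 m² → Δh = 0.679 m.

≈ 0.679 m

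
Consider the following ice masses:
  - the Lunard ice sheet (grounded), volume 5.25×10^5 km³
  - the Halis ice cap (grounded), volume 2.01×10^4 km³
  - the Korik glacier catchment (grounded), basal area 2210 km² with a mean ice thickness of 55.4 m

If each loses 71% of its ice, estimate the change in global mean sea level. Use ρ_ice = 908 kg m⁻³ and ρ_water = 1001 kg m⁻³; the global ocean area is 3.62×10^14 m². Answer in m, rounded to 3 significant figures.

≈ 0.970 m

Lunard: 0.71 × 5.25×10^5 km³ × (908/1001) = 3.381×10^5 km³ of water.
Halis: 0.71 × 2.01×10^4 km³ × (908/1001) = 1.295×10^4 km³ of water.
Korik: ice volume = 2210 km² × 55.4 m = 122.4 km³; 0.71 × 122.4 × (908/1001) = 78.85 km³ of water.
Total added water ≈ 3.511×10^14 m³ over 3.62×10^14 m² → Δh = 0.970 m.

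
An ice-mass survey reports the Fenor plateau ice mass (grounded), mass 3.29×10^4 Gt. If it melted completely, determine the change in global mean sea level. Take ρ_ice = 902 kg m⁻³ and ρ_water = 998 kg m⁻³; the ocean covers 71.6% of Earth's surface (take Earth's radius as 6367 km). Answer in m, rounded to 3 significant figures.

≈ 0.0904 m

Fenor: 3.29×10^4 Gt = 3.290×10^16 kg; dividing by ρ_w = 998 kg m⁻³ gives 3.297×10^13 m³ of water.
Spread over 3.65×10^14 m² of ocean, Δh = 3.297×10^13 / 3.65×10^14 = 0.0904 m.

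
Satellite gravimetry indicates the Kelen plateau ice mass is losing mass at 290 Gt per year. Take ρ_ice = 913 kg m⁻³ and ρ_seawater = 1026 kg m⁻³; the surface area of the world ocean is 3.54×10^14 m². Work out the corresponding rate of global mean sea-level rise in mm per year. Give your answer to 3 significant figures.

≈ 0.798 mm/yr

ρ_w = 1026 kg m⁻³. Annual water volume added = 290 Gt / ρ_w = 2.900×10^14 kg / 1026 kg m⁻³ = 2.827×10^11 m³.
Δh per year = 2.827×10^11 / 3.54×10^14 = 7.98×10^-4 m = 0.798 mm.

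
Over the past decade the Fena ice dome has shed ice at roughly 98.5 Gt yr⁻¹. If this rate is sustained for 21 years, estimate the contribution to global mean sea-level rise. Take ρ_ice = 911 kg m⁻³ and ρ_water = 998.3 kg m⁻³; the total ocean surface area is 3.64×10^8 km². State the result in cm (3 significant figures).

Total mass lost = 98.5 Gt/yr × 21 yr = 2068 Gt = 2.068×10^15 kg.
ρ_w = 998.3 kg m⁻³, so water volume = 2.068×10^15 / 998.3 = 2.072×10^12 m³.
Δh = 2.072×10^12 / 3.64×10^14 = 5.69×10^-3 m = 0.569 cm.

≈ 0.569 cm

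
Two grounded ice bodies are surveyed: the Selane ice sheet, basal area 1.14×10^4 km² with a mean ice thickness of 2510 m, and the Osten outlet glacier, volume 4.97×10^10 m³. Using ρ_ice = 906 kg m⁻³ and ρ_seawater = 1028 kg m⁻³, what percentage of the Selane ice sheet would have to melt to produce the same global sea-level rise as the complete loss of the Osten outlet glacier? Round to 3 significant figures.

Equal sea-level rise means equal mass of meltwater, i.e. equal mass of ice lost.
Ice mass of Osten: 4.503×10^13 kg; ice mass of Selane: 2.592×10^16 kg.
Fraction required = 4.503×10^13 / 2.592×10^16 = 1.74×10^-3 → 0.174 %.

≈ 0.174 %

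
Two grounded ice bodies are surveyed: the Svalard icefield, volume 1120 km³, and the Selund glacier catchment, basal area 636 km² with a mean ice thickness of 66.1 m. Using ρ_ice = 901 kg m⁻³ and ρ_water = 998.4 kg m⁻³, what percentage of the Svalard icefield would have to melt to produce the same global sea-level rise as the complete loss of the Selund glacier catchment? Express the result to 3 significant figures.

Equal sea-level rise means equal mass of meltwater, i.e. equal mass of ice lost.
Ice mass of Selund: 3.788×10^13 kg; ice mass of Svalard: 1.009×10^15 kg.
Fraction required = 3.788×10^13 / 1.009×10^15 = 0.0375 → 3.75 %.

≈ 3.75 %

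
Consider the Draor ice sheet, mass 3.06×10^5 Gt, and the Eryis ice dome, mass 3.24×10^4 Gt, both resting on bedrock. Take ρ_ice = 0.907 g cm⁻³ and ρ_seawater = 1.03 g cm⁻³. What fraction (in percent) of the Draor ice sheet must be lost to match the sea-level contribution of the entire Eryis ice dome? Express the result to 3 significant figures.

Equal sea-level rise means equal mass of meltwater, i.e. equal mass of ice lost.
Ice mass of Eryis: 3.240×10^16 kg; ice mass of Draor: 3.060×10^17 kg.
Fraction required = 3.240×10^16 / 3.060×10^17 = 0.106 → 10.6 %.

≈ 10.6 %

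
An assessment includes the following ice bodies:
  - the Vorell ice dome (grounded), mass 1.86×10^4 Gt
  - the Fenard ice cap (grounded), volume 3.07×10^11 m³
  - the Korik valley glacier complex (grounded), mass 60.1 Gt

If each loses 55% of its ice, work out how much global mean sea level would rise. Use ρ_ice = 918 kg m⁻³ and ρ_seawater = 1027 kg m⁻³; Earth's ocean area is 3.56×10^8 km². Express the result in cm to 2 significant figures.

≈ 2.8 cm

Vorell: 0.55 × 1.86×10^4 Gt = 1.023×10^16 kg; dividing by ρ_w = 1027 kg m⁻³ gives 9.961×10^12 m³ of water.
Fenard: 0.55 × 3.07×10^11 m³ × (918/1027) = 1.509×10^11 m³ of water.
Korik: 0.55 × 60.1 Gt = 3.306×10^13 kg; dividing by ρ_w = 1027 kg m⁻³ gives 3.219×10^10 m³ of water.
Total added water ≈ 1.014×10^13 m³ over 3.56×10^14 m² → Δh = 0.0285 m = 2.8 cm.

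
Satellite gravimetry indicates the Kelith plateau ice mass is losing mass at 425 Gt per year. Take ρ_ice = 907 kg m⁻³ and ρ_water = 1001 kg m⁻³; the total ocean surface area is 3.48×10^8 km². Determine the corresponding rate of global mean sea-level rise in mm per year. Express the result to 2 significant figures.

ρ_w = 1001 kg m⁻³. Annual water volume added = 425 Gt / ρ_w = 4.250×10^14 kg / 1001 kg m⁻³ = 4.246×10^11 m³.
Δh per year = 4.246×10^11 / 3.48×10^14 = 1.22×10^-3 m = 1.2 mm.

≈ 1.2 mm/yr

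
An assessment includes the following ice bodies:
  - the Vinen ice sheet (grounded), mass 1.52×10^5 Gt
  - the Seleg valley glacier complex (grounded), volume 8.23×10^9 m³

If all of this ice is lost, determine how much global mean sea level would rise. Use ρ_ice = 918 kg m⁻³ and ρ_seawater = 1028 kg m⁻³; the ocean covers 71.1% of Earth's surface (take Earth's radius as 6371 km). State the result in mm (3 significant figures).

≈ 408 mm

Vinen: 1.52×10^5 Gt = 1.520×10^17 kg; dividing by ρ_w = 1028 kg m⁻³ gives 1.479×10^14 m³ of water.
Seleg: 8.23×10^9 m³ × (918/1028) = 7.349×10^9 m³ of water.
Total added water ≈ 1.479×10^14 m³ over 3.63×10^14 m² → Δh = 0.408 m = 408 mm.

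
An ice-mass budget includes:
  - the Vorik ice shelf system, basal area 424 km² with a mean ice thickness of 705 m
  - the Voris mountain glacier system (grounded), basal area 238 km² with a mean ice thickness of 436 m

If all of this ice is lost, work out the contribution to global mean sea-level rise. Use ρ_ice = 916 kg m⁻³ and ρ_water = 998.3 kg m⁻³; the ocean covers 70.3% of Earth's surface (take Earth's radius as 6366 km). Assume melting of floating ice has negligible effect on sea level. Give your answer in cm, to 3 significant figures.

≈ 0.0266 cm

The Vorik ice shelf system is floating and already displaces its own weight of water, so its melt adds essentially nothing to sea level.
Voris: ice volume = 238 km² × 436 m = 103.8 km³; 103.8 × (916/998.3) = 95.21 km³ of water.
Total added water ≈ 9.521×10^10 m³ over 3.58×10^14 m² → Δh = 2.66×10^-4 m = 0.0266 cm.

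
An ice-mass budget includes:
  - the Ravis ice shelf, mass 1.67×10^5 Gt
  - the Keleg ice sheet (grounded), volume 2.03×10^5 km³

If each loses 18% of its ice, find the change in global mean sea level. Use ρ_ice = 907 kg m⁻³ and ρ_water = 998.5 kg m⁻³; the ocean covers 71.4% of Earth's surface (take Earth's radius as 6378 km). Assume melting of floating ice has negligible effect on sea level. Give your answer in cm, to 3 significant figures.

≈ 9.09 cm

The Ravis ice shelf is floating and already displaces its own weight of water, so its melt adds essentially nothing to sea level.
Keleg: 0.18 × 2.03×10^5 km³ × (907/998.5) = 3.319×10^4 km³ of water.
Total added water ≈ 3.319×10^13 m³ over 3.65×10^14 m² → Δh = 0.0909 m = 9.09 cm.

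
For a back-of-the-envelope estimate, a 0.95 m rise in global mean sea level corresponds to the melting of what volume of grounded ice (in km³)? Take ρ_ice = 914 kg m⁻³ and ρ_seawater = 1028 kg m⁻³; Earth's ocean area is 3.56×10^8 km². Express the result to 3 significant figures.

Required water volume = Δh × A = 0.95 m × 3.56×10^14 m² = 3.382×10^14 m³ = 3.382×10^5 km³.
Ice volume = water volume × ρ_w/ρ_ice = 3.382×10^5 × 1028/914 = 3.80×10^5 km³.

≈ 3.80×10^5 km³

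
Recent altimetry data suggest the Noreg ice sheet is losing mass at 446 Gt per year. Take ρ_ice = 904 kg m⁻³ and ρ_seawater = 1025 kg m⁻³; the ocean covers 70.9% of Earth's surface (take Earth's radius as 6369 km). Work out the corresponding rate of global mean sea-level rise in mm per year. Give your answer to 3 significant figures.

ρ_w = 1025 kg m⁻³. Annual water volume added = 446 Gt / ρ_w = 4.460×10^14 kg / 1025 kg m⁻³ = 4.351×10^11 m³.
Δh per year = 4.351×10^11 / 3.61×10^14 = 1.20×10^-3 m = 1.20 mm.

≈ 1.20 mm/yr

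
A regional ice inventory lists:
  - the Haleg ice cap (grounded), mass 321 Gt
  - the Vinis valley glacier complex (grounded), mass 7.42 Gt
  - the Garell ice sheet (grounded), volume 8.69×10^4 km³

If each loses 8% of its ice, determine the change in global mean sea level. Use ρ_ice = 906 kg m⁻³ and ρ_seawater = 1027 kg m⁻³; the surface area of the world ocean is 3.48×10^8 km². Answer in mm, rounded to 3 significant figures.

≈ 17.7 mm

Haleg: 0.08 × 321 Gt = 2.568×10^13 kg; dividing by ρ_w = 1027 kg m⁻³ gives 2.500×10^10 m³ of water.
Vinis: 0.08 × 7.42 Gt = 5.936×10^11 kg; dividing by ρ_w = 1027 kg m⁻³ gives 5.780×10^8 m³ of water.
Garell: 0.08 × 8.69×10^4 km³ × (906/1027) = 6133 km³ of water.
Total added water ≈ 6.159×10^12 m³ over 3.48×10^14 m² → Δh = 0.0177 m = 17.7 mm.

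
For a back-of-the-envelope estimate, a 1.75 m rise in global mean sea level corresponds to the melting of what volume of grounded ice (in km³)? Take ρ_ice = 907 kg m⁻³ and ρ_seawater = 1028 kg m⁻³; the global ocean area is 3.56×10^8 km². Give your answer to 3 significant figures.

≈ 7.06×10^5 km³

Required water volume = Δh × A = 1.75 m × 3.56×10^14 m² = 6.230×10^14 m³ = 6.230×10^5 km³.
Ice volume = water volume × ρ_w/ρ_ice = 6.230×10^5 × 1028/907 = 7.06×10^5 km³.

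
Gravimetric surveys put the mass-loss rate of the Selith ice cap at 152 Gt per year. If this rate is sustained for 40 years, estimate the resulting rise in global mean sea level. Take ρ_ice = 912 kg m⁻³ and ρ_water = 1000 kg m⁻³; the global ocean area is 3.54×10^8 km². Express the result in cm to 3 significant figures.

Total mass lost = 152 Gt/yr × 40 yr = 6080 Gt = 6.080×10^15 kg.
ρ_w = 1000 kg m⁻³, so water volume = 6.080×10^15 / 1000 = 6.080×10^12 m³.
Δh = 6.080×10^12 / 3.54×10^14 = 0.0172 m = 1.72 cm.

≈ 1.72 cm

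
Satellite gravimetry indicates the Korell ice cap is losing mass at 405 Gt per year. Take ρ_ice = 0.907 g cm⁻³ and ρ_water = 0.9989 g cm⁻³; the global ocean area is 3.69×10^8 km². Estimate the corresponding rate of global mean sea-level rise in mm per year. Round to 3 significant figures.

≈ 1.10 mm/yr

ρ_w = 0.9989 g cm⁻³ = 998.9 kg m⁻³. Annual water volume added = 405 Gt / ρ_w = 4.050×10^14 kg / 998.9 kg m⁻³ = 4.054×10^11 m³.
Δh per year = 4.054×10^11 / 3.69×10^14 = 1.10×10^-3 m = 1.10 mm.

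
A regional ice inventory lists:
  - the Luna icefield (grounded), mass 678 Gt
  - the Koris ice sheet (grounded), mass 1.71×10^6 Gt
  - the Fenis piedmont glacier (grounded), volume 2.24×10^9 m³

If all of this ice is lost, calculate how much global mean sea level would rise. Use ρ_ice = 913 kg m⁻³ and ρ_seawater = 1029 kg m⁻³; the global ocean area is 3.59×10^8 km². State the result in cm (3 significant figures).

≈ 463 cm

Luna: 678 Gt = 6.780×10^14 kg; dividing by ρ_w = 1029 kg m⁻³ gives 6.589×10^11 m³ of water.
Koris: 1.71×10^6 Gt = 1.710×10^18 kg; dividing by ρ_w = 1029 kg m⁻³ gives 1.662×10^15 m³ of water.
Fenis: 2.24×10^9 m³ × (913/1029) = 1.987×10^9 m³ of water.
Total added water ≈ 1.662×10^15 m³ over 3.59×10^14 m² → Δh = 4.63 m = 463 cm.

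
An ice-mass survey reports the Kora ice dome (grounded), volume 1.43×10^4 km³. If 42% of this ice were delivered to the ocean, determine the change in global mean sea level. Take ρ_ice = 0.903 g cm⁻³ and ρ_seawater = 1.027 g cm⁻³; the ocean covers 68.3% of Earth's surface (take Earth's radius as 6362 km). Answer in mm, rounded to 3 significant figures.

≈ 15.2 mm

Kora: 0.42 × 1.43×10^4 km³ × (903/1027) = 5281 km³ of water.
Spread over 3.47×10^14 m² of ocean, Δh = 5.281×10^12 / 3.47×10^14 = 0.0152 m = 15.2 mm.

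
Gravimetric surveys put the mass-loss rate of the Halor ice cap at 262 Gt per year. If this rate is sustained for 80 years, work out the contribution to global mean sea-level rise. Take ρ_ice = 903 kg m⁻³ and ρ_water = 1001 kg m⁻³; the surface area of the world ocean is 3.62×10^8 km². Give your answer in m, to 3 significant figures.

≈ 0.0578 m

Total mass lost = 262 Gt/yr × 80 yr = 2.096×10^4 Gt = 2.096×10^16 kg.
ρ_w = 1001 kg m⁻³, so water volume = 2.096×10^16 / 1001 = 2.094×10^13 m³.
Δh = 2.094×10^13 / 3.62×10^14 = 0.0578 m.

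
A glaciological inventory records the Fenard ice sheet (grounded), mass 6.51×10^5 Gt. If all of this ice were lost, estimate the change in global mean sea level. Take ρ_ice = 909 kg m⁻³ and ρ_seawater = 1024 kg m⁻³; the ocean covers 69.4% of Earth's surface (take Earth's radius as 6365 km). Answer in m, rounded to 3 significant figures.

Fenard: 6.51×10^5 Gt = 6.510×10^17 kg; dividing by ρ_w = 1024 kg m⁻³ gives 6.357×10^14 m³ of water.
Spread over 3.53×10^14 m² of ocean, Δh = 6.357×10^14 / 3.53×10^14 = 1.80 m.

≈ 1.80 m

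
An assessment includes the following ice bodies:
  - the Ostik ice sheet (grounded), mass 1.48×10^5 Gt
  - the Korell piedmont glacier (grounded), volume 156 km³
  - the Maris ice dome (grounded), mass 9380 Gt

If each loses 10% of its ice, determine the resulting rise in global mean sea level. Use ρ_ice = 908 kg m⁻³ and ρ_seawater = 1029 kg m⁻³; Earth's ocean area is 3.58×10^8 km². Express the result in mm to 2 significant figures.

≈ 43 mm

Ostik: 0.1 × 1.48×10^5 Gt = 1.480×10^16 kg; dividing by ρ_w = 1029 kg m⁻³ gives 1.438×10^13 m³ of water.
Korell: 0.1 × 156 km³ × (908/1029) = 13.77 km³ of water.
Maris: 0.1 × 9380 Gt = 9.380×10^14 kg; dividing by ρ_w = 1029 kg m⁻³ gives 9.116×10^11 m³ of water.
Total added water ≈ 1.531×10^13 m³ over 3.58×10^14 m² → Δh = 0.0428 m = 43 mm.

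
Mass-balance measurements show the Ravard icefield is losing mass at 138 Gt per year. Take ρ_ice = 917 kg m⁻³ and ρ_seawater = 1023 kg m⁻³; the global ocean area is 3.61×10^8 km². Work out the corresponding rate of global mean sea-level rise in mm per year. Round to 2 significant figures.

≈ 0.37 mm/yr

ρ_w = 1023 kg m⁻³. Annual water volume added = 138 Gt / ρ_w = 1.380×10^14 kg / 1023 kg m⁻³ = 1.349×10^11 m³.
Δh per year = 1.349×10^11 / 3.61×10^14 = 3.74×10^-4 m = 0.37 mm.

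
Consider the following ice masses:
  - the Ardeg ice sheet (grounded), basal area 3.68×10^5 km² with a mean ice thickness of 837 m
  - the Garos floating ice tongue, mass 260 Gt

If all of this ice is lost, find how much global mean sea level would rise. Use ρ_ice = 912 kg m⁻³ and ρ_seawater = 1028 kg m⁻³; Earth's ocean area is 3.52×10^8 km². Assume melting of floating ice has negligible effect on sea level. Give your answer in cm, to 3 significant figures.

≈ 77.6 cm

Ardeg: ice volume = 3.68×10^5 km² × 837 m = 3.080×10^5 km³; 3.080×10^5 × (912/1028) = 2.733×10^5 km³ of water.
The Garos floating ice tongue is floating and already displaces its own weight of water, so its melt adds essentially nothing to sea level.
Total added water ≈ 2.733×10^14 m³ over 3.52×10^14 m² → Δh = 0.776 m = 77.6 cm.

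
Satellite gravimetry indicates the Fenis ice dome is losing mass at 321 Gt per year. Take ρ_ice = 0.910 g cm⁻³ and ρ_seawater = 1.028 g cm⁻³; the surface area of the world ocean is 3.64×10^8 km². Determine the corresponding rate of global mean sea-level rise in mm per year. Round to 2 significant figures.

≈ 0.86 mm/yr

ρ_w = 1.028 g cm⁻³ = 1028 kg m⁻³. Annual water volume added = 321 Gt / ρ_w = 3.210×10^14 kg / 1028 kg m⁻³ = 3.123×10^11 m³.
Δh per year = 3.123×10^11 / 3.64×10^14 = 8.58×10^-4 m = 0.86 mm.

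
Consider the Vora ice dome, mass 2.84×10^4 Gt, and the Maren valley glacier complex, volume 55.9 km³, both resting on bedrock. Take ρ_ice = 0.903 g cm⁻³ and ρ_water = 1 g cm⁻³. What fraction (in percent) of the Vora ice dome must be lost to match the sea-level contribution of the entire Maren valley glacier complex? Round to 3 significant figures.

Equal sea-level rise means equal mass of meltwater, i.e. equal mass of ice lost.
Ice mass of Maren: 5.048×10^13 kg; ice mass of Vora: 2.840×10^16 kg.
Fraction required = 5.048×10^13 / 2.840×10^16 = 1.78×10^-3 → 0.178 %.

≈ 0.178 %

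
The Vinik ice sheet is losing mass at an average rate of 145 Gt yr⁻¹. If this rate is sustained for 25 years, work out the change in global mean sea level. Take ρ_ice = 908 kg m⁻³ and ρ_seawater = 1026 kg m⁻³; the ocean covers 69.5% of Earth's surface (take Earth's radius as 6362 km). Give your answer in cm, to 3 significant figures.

Total mass lost = 145 Gt/yr × 25 yr = 3625 Gt = 3.625×10^15 kg.
ρ_w = 1026 kg m⁻³, so water volume = 3.625×10^15 / 1026 = 3.533×10^12 m³.
Δh = 3.533×10^12 / 3.53×10^14 = 9.99×10^-3 m = 0.999 cm.

≈ 0.999 cm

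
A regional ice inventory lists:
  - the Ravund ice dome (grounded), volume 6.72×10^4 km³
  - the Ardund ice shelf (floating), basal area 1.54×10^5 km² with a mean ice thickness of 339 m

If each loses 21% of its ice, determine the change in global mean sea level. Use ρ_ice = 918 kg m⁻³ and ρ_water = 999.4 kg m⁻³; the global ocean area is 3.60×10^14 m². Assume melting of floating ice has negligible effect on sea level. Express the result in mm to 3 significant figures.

Ravund: 0.21 × 6.72×10^4 km³ × (918/999.4) = 1.296×10^4 km³ of water.
The Ardund ice shelf is floating and already displaces its own weight of water, so its melt adds essentially nothing to sea level.
Total added water ≈ 1.296×10^13 m³ over 3.60×10^14 m² → Δh = 0.0360 m = 36.0 mm.

≈ 36.0 mm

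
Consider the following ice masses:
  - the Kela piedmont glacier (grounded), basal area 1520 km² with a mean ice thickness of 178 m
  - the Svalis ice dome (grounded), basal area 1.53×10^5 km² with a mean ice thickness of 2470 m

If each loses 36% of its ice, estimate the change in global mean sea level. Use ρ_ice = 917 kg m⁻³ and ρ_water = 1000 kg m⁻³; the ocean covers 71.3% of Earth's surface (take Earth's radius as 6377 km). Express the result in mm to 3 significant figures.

≈ 343 mm

Kela: ice volume = 1520 km² × 178 m = 270.6 km³; 0.36 × 270.6 × (917/1000) = 89.32 km³ of water.
Svalis: ice volume = 1.53×10^5 km² × 2470 m = 3.779×10^5 km³; 0.36 × 3.779×10^5 × (917/1000) = 1.248×10^5 km³ of water.
Total added water ≈ 1.248×10^14 m³ over 3.64×10^14 m² → Δh = 0.343 m = 343 mm.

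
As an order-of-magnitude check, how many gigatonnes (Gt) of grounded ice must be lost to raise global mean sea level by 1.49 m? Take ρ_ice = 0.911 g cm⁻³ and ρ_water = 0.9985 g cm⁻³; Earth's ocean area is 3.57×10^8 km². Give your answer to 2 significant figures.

Required water volume = Δh × A = 1.49 m × 3.57×10^14 m² = 5.319×10^14 m³.
ρ_w = 0.9985 g cm⁻³ = 998.5 kg m⁻³, so the mass of water = 5.319×10^14 m³ × 998.5 kg m⁻³ = 5.311×10^17 kg = 5.3×10^5 Gt (and the same mass of ice, by conservation).

≈ 5.3×10^5 Gt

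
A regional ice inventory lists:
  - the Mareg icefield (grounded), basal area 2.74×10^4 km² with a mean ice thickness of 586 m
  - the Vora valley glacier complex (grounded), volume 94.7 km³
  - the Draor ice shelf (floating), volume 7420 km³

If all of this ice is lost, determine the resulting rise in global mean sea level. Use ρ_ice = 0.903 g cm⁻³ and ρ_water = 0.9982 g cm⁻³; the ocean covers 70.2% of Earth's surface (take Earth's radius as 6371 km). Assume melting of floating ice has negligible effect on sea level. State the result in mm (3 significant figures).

≈ 40.8 mm

Mareg: ice volume = 2.74×10^4 km² × 586 m = 1.606×10^4 km³; 1.606×10^4 × (903/998.2) = 1.453×10^4 km³ of water.
Vora: 94.7 km³ × (903/998.2) = 85.67 km³ of water.
The Draor ice shelf is floating and already displaces its own weight of water, so its melt adds essentially nothing to sea level.
Total added water ≈ 1.461×10^13 m³ over 3.58×10^14 m² → Δh = 0.0408 m = 40.8 mm.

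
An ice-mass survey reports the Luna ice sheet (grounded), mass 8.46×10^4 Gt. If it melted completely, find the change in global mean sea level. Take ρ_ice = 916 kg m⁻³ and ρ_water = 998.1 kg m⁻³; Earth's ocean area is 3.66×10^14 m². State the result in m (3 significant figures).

≈ 0.232 m

Luna: 8.46×10^4 Gt = 8.460×10^16 kg; dividing by ρ_w = 998.1 kg m⁻³ gives 8.476×10^13 m³ of water.
Spread over 3.66×10^14 m² of ocean, Δh = 8.476×10^13 / 3.66×10^14 = 0.232 m.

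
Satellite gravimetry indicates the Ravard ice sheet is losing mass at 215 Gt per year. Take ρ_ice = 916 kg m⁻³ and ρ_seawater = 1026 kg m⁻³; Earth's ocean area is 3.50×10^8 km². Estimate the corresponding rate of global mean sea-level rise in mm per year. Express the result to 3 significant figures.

ρ_w = 1026 kg m⁻³. Annual water volume added = 215 Gt / ρ_w = 2.150×10^14 kg / 1026 kg m⁻³ = 2.096×10^11 m³.
Δh per year = 2.096×10^11 / 3.50×10^14 = 5.99×10^-4 m = 0.599 mm.

≈ 0.599 mm/yr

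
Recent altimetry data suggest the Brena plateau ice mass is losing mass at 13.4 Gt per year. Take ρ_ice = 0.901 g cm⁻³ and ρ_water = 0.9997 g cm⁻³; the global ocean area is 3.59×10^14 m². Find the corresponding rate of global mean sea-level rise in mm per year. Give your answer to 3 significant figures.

≈ 0.0373 mm/yr

ρ_w = 0.9997 g cm⁻³ = 999.7 kg m⁻³. Annual water volume added = 13.4 Gt / ρ_w = 1.340×10^13 kg / 999.7 kg m⁻³ = 1.340×10^10 m³.
Δh per year = 1.340×10^10 / 3.59×10^14 = 3.73×10^-5 m = 0.0373 mm.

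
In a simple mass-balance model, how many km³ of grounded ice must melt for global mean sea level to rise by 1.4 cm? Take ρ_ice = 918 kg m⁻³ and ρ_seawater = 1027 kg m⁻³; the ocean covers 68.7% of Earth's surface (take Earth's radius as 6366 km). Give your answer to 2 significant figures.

Required water volume = Δh × A = 0.014 m × 3.50×10^14 m² = 4.898×10^12 m³ = 4898 km³.
Ice volume = water volume × ρ_w/ρ_ice = 4898 × 1027/918 = 5500 km³.

≈ 5500 km³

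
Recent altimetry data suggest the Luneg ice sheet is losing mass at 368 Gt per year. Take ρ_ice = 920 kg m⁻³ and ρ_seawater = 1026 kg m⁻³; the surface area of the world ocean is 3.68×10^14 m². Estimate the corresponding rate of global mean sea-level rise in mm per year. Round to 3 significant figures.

≈ 0.975 mm/yr

ρ_w = 1026 kg m⁻³. Annual water volume added = 368 Gt / ρ_w = 3.680×10^14 kg / 1026 kg m⁻³ = 3.587×10^11 m³.
Δh per year = 3.587×10^11 / 3.68×10^14 = 9.75×10^-4 m = 0.975 mm.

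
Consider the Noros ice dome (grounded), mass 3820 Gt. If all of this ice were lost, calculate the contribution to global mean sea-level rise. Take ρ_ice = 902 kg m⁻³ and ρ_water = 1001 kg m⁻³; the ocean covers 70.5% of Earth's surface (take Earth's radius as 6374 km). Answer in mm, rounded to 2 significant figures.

Noros: 3820 Gt = 3.820×10^15 kg; dividing by ρ_w = 1001 kg m⁻³ gives 3.816×10^12 m³ of water.
Spread over 3.60×10^14 m² of ocean, Δh = 3.816×10^12 / 3.60×10^14 = 0.0106 m = 11 mm.

≈ 11 mm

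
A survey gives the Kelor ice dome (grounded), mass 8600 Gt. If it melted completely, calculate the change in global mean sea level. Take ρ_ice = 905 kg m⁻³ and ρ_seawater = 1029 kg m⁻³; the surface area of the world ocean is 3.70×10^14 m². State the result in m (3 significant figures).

≈ 0.0226 m

Kelor: 8600 Gt = 8.600×10^15 kg; dividing by ρ_w = 1029 kg m⁻³ gives 8.358×10^12 m³ of water.
Spread over 3.70×10^14 m² of ocean, Δh = 8.358×10^12 / 3.70×10^14 = 0.0226 m.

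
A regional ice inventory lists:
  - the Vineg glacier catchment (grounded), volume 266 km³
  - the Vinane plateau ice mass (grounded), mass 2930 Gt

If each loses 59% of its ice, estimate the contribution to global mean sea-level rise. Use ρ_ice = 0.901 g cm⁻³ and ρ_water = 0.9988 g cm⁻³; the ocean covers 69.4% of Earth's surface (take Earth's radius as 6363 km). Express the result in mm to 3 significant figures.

≈ 5.30 mm

Vineg: 0.59 × 266 km³ × (901/998.8) = 141.6 km³ of water.
Vinane: 0.59 × 2930 Gt = 1.729×10^15 kg; dividing by ρ_w = 0.9988 g cm⁻³ = 998.8 kg m⁻³ gives 1.731×10^12 m³ of water.
Total added water ≈ 1.872×10^12 m³ over 3.53×10^14 m² → Δh = 5.30×10^-3 m = 5.30 mm.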